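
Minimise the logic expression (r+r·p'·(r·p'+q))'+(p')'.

(r+r·p'·(r·p'+q))'+(p')'
= (r+r·p')'+(p')'   [absorption]
= (r+r·p')'+p   [double negation]
= r'+p   [absorption]

r'+p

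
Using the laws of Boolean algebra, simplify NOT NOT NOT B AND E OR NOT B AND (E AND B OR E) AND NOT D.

NOT NOT NOT B AND E OR NOT B AND (E AND B OR E) AND NOT D
= NOT NOT NOT B AND E OR NOT B AND E AND NOT D   [absorption]
= NOT B AND E OR NOT B AND E AND NOT D   [double negation]
= NOT B AND E   [absorption]

NOT B AND E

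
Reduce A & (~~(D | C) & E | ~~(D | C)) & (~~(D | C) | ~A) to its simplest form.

A & (D | C)

A & (~~(D | C) & E | ~~(D | C)) & (~~(D | C) | ~A)
= A & ~~(D | C) & (~~(D | C) | ~A)
= A & ~~(D | C)
= A & (D | C)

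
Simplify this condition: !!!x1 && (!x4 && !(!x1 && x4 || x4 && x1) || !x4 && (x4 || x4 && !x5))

!x1 && !x4

!!!x1 && (!x4 && !(!x1 && x4 || x4 && x1) || !x4 && (x4 || x4 && !x5))
= !!!x1 && (!x4 && !(!x1 && x4 || x4 && x1) || !x4 && x4)   (absorption)
= !!!x1 && (!x4 && !x4 || !x4 && x4)   (distribution)
= !x1 && (!x4 && !x4 || !x4 && x4)   (double negation)
= !x1 && !x4   (distribution)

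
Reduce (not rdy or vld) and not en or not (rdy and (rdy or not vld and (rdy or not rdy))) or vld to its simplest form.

(not rdy or vld) and not en or not (rdy and (rdy or not vld and (rdy or not rdy))) or vld
= (not rdy or vld) and not en or not (rdy and (rdy or not vld)) or vld   [complement / identity]
= (not rdy or vld) and not en or not rdy or vld   [absorption]
= not rdy or vld   [absorption]

not rdy or vld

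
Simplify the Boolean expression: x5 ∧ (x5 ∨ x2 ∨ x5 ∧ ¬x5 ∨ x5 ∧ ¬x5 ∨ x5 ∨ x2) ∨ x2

x5 ∧ (x5 ∨ x2 ∨ x5 ∧ ¬x5 ∨ x5 ∧ ¬x5 ∨ x5 ∨ x2) ∨ x2
= x5 ∧ (x5 ∨ x2 ∨ x5 ∧ ¬x5 ∨ x5 ∨ x2) ∨ x2   [idempotence]
= x5 ∧ (x5 ∨ x2 ∨ x5 ∨ x2) ∨ x2   [complement / identity]
= x5 ∧ (x5 ∨ x2) ∨ x2   [idempotence]
= x5 ∨ x2   [absorption]

x5 ∨ x2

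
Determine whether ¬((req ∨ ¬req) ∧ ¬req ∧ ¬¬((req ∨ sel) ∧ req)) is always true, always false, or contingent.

¬((req ∨ ¬req) ∧ ¬req ∧ ¬¬((req ∨ sel) ∧ req))
= ¬(¬req ∧ ¬¬((req ∨ sel) ∧ req))   — complement / identity
= req ∨ ¬((req ∨ sel) ∧ req)   — De Morgan
= req ∨ ¬req   — absorption
= True   — complement

always true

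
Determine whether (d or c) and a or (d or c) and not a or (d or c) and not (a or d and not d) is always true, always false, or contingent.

contingent

(d or c) and a or (d or c) and not a or (d or c) and not (a or d and not d)
= (d or c) and a or (d or c) and not a or (d or c) and not a   — complement / identity
= d or c or (d or c) and not a   — distribution
= d or c   — absorption
This depends on c, d, so it is not a constant.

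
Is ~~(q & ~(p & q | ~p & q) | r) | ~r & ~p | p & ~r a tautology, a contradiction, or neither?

tautology

~~(q & ~(p & q | ~p & q) | r) | ~r & ~p | p & ~r
= ~~(q & ~(p & q | ~p & q) | r) | ~r
= ~~(q & ~q | r) | ~r
= q & ~q | r | ~r
= r | ~r
= 1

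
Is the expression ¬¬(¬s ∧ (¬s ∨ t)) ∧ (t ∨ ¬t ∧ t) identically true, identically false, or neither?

¬¬(¬s ∧ (¬s ∨ t)) ∧ (t ∨ ¬t ∧ t)
= ¬s ∧ (¬s ∨ t) ∧ (t ∨ ¬t ∧ t)   — double negation
= ¬s ∧ (¬s ∨ t) ∧ t   — complement / identity
= ¬s ∧ t   — absorption
This depends on s, t, so it is not a constant.

neither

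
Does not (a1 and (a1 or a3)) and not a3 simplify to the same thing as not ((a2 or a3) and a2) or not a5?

No

E1: not (a1 and (a1 or a3)) and not a3
    = not a1 and not a3   — absorption
E2: not ((a2 or a3) and a2) or not a5
    = not a2 or not a5   — absorption
These differ: at a1=0, a2=0, a3=1, a5=0, E1 = 0 but E2 = 1.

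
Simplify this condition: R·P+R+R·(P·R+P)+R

R·P+R+R·(P·R+P)+R
= R·P+R+R·P+R   [absorption]
= R·P+R   [idempotence]
= R   [absorption]

R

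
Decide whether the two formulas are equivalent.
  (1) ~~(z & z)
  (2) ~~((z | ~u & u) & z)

E1: ~~(z & z)
    = z & z   (double negation)
    = z   (idempotence)
E2: ~~((z | ~u & u) & z)
    = (z | ~u & u) & z   (double negation)
    = z & z   (complement / identity)
    = z   (idempotence)
Both reduce to z, so they are equivalent.

Yes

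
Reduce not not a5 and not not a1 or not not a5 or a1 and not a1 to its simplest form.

not not a5 and not not a1 or not not a5 or a1 and not a1
= not not a5 and a1 or not not a5 or a1 and not a1   [double negation]
= not not a5 or a1 and not a1   [absorption]
= a5 or a1 and not a1   [double negation]
= a5   [complement / identity]

a5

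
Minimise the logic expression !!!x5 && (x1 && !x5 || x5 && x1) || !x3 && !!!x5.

!!!x5 && (x1 && !x5 || x5 && x1) || !x3 && !!!x5
= !!!x5 && x1 || !x3 && !!!x5   — distribution
= !!!x5 && (x1 || !x3)   — distribution
= !x5 && (x1 || !x3)   — double negation

!x5 && (x1 || !x3)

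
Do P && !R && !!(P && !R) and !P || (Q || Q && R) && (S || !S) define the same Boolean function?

E1: P && !R && !!(P && !R)
    = P && !R && P && !R   — double negation
    = P && !R   — idempotence
E2: !P || (Q || Q && R) && (S || !S)
    = !P || Q && (S || !S)   — absorption
    = !P || Q   — complement / identity
These differ: at P=0, Q=0, R=1, S=0, E1 = 0 but E2 = 1.

No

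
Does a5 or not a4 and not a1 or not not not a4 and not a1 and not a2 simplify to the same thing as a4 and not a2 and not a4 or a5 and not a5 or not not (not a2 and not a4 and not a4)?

No

E1: a5 or not a4 and not a1 or not not not a4 and not a1 and not a2
    = a5 or not a4 and not a1 or not a4 and not a1 and not a2
    = a5 or not a4 and not a1
E2: a4 and not a2 and not a4 or a5 and not a5 or not not (not a2 and not a4 and not a4)
    = a4 and not a2 and not a4 or not not (not a2 and not a4 and not a4)
    = a4 and not a2 and not a4 or not a2 and not a4 and not a4
    = not a2 and not a4
These differ: at a1=0, a2=1, a4=0, a5=1, E1 = 1 but E2 = 0.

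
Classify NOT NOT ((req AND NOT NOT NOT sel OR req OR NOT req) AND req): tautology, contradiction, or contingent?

NOT NOT ((req AND NOT NOT NOT sel OR req OR NOT req) AND req)
= NOT NOT ((req AND NOT sel OR req OR NOT req) AND req)   [double negation]
= (req AND NOT sel OR req OR NOT req) AND req   [double negation]
= (req OR NOT req) AND req   [absorption]
= req   [complement / identity]
This depends on req, so it is not a constant.

contingent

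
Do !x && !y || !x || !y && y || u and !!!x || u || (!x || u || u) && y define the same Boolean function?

E1: !x && !y || !x || !y && y || u
    = !x || !y && y || u
    = !x || u
E2: !!!x || u || (!x || u || u) && y
    = !x || u || (!x || u || u) && y
    = !x || u || (!x || u) && y
    = !x || u
Both reduce to !x || u, so they are equivalent.

Yes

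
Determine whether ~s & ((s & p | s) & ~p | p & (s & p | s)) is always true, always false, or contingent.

~s & ((s & p | s) & ~p | p & (s & p | s))
= ~s & (s & p | s)   — distribution
= ~s & s   — absorption
= 0   — complement

always false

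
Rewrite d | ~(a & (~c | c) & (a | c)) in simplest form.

d | ~a

d | ~(a & (~c | c) & (a | c))
= d | ~(a & (a | c))   — complement / identity
= d | ~a   — absorption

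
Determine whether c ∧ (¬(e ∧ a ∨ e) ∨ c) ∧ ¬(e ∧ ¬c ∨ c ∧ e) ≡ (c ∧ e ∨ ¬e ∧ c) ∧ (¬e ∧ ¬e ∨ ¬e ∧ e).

E1: c ∧ (¬(e ∧ a ∨ e) ∨ c) ∧ ¬(e ∧ ¬c ∨ c ∧ e)
    = c ∧ (¬e ∨ c) ∧ ¬(e ∧ ¬c ∨ c ∧ e)   (absorption)
    = c ∧ (¬e ∨ c) ∧ ¬e   (distribution)
    = c ∧ ¬e   (absorption)
E2: (c ∧ e ∨ ¬e ∧ c) ∧ (¬e ∧ ¬e ∨ ¬e ∧ e)
    = c ∧ (¬e ∧ ¬e ∨ ¬e ∧ e)   (distribution)
    = c ∧ ¬e   (distribution)
Both reduce to c ∧ ¬e, so they are equivalent.

Yes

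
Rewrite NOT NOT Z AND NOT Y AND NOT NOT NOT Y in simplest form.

Z AND NOT Y

NOT NOT Z AND NOT Y AND NOT NOT NOT Y
= NOT NOT Z AND NOT Y AND NOT Y   (double negation)
= NOT NOT Z AND NOT Y   (idempotence)
= Z AND NOT Y   (double negation)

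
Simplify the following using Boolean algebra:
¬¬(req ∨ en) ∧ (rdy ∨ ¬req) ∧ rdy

(req ∨ en) ∧ rdy

¬¬(req ∨ en) ∧ (rdy ∨ ¬req) ∧ rdy
= (req ∨ en) ∧ (rdy ∨ ¬req) ∧ rdy   [double negation]
= (req ∨ en) ∧ rdy   [absorption]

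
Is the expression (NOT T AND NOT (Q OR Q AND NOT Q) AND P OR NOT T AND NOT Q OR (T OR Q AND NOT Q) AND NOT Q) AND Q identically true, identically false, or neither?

identically false

(NOT T AND NOT (Q OR Q AND NOT Q) AND P OR NOT T AND NOT Q OR (T OR Q AND NOT Q) AND NOT Q) AND Q
= (NOT T AND NOT Q AND P OR NOT T AND NOT Q OR (T OR Q AND NOT Q) AND NOT Q) AND Q   (complement / identity)
= (NOT T AND NOT Q AND P OR NOT T AND NOT Q OR T AND NOT Q) AND Q   (complement / identity)
= (NOT T AND NOT Q OR T AND NOT Q) AND Q   (absorption)
= NOT Q AND Q   (distribution)
= FALSE   (complement)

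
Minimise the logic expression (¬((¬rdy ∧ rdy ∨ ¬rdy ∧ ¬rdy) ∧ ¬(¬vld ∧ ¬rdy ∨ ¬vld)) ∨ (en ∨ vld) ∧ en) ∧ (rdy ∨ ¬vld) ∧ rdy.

(¬((¬rdy ∧ rdy ∨ ¬rdy ∧ ¬rdy) ∧ ¬(¬vld ∧ ¬rdy ∨ ¬vld)) ∨ (en ∨ vld) ∧ en) ∧ (rdy ∨ ¬vld) ∧ rdy
= (¬(¬rdy ∧ ¬(¬vld ∧ ¬rdy ∨ ¬vld)) ∨ (en ∨ vld) ∧ en) ∧ (rdy ∨ ¬vld) ∧ rdy   — distribution
= (rdy ∨ ¬vld ∧ ¬rdy ∨ ¬vld ∨ (en ∨ vld) ∧ en) ∧ (rdy ∨ ¬vld) ∧ rdy   — De Morgan
= (rdy ∨ ¬vld ∨ (en ∨ vld) ∧ en) ∧ (rdy ∨ ¬vld) ∧ rdy   — absorption
= (rdy ∨ ¬vld ∨ en) ∧ (rdy ∨ ¬vld) ∧ rdy   — absorption
= (rdy ∨ ¬vld) ∧ rdy   — absorption
= rdy   — absorption

rdy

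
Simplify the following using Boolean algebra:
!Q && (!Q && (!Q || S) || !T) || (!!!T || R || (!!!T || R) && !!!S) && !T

!Q && (!Q && (!Q || S) || !T) || (!!!T || R || (!!!T || R) && !!!S) && !T
= !Q && (!Q || !T) || (!!!T || R || (!!!T || R) && !!!S) && !T
= !Q && (!Q || !T) || (!!!T || R || (!!!T || R) && !S) && !T
= !Q && (!Q || !T) || (!!!T || R) && !T
= !Q || (!!!T || R) && !T
= !Q || (!T || R) && !T
= !Q || !T

!Q || !T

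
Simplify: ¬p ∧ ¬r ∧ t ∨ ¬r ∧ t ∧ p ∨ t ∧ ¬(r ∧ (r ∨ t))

¬p ∧ ¬r ∧ t ∨ ¬r ∧ t ∧ p ∨ t ∧ ¬(r ∧ (r ∨ t))
= ¬r ∧ t ∨ t ∧ ¬(r ∧ (r ∨ t))   — distribution
= t ∧ (¬r ∨ ¬(r ∧ (r ∨ t)))   — distribution
= t ∧ (¬r ∨ ¬r)   — absorption
= t ∧ ¬r   — idempotence

t ∧ ¬r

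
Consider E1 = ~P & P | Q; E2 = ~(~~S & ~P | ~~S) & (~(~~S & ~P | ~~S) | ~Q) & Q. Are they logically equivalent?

E1: ~P & P | Q
    = Q   — complement / identity
E2: ~(~~S & ~P | ~~S) & (~(~~S & ~P | ~~S) | ~Q) & Q
    = ~(~~S & ~P | ~~S) & Q   — absorption
    = ~~~S & Q   — absorption
    = ~S & Q   — double negation
These differ: at P=0, Q=1, S=1, E1 = 1 but E2 = 0.

No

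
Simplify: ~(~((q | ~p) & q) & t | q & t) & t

~(~((q | ~p) & q) & t | q & t) & t
= ~(~q & t | q & t) & t
= ~t & t
= 0

0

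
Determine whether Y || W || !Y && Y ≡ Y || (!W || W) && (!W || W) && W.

E1: Y || W || !Y && Y
    = Y || W   [complement / identity]
E2: Y || (!W || W) && (!W || W) && W
    = Y || (!W || W) && W   [idempotence]
    = Y || W   [complement / identity]
Both reduce to Y || W, so they are equivalent.

Yes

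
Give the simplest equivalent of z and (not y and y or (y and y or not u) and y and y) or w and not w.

z and (not y and y or (y and y or not u) and y and y) or w and not w
= z and (not y and y or (y and y or not u) and y and y)   [complement / identity]
= z and (not y and y or y and y)   [absorption]
= z and y and y   [complement / identity]
= z and y   [idempotence]

z and y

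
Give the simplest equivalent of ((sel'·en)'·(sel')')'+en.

sel'+en

((sel'·en)'·(sel')')'+en
= sel'·en+sel'+en
= sel'+en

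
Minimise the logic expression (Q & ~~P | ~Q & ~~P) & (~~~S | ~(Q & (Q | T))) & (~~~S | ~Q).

P & (~S | ~Q)

(Q & ~~P | ~Q & ~~P) & (~~~S | ~(Q & (Q | T))) & (~~~S | ~Q)
= ~~P & (~~~S | ~(Q & (Q | T))) & (~~~S | ~Q)   [distribution]
= ~~P & (~~~S | ~Q) & (~~~S | ~Q)   [absorption]
= ~~P & (~~~S | ~Q)   [idempotence]
= P & (~~~S | ~Q)   [double negation]
= P & (~S | ~Q)   [double negation]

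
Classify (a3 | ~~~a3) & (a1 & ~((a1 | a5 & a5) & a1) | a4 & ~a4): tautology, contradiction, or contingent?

contradiction

(a3 | ~~~a3) & (a1 & ~((a1 | a5 & a5) & a1) | a4 & ~a4)
= (a3 | ~~~a3) & (a1 & ~((a1 | a5) & a1) | a4 & ~a4)   — idempotence
= (a3 | ~~~a3) & (a1 & ~a1 | a4 & ~a4)   — absorption
= (a3 | ~a3) & (a1 & ~a1 | a4 & ~a4)   — double negation
= (a3 | ~a3) & a4 & ~a4   — complement / identity
= a4 & ~a4   — complement / identity
= 0   — complement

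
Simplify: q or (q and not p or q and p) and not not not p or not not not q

q or (q and not p or q and p) and not not not p or not not not q
= q or q and not not not p or not not not q
= q or q and not p or not not not q
= q or q and not p or not q
= q or not q
= True

True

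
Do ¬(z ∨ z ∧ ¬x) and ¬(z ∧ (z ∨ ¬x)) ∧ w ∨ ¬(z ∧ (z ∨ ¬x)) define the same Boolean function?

Yes

E1: ¬(z ∨ z ∧ ¬x)
    = ¬z   [absorption]
E2: ¬(z ∧ (z ∨ ¬x)) ∧ w ∨ ¬(z ∧ (z ∨ ¬x))
    = ¬(z ∧ (z ∨ ¬x))   [absorption]
    = ¬z   [absorption]
Both reduce to ¬z, so they are equivalent.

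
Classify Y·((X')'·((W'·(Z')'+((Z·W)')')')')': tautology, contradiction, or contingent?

Y·((X')'·((W'·(Z')'+((Z·W)')')')')'
= Y·(X'+(W'·(Z')'+((Z·W)')')')   (De Morgan)
= Y·(X'+(W'·Z+((Z·W)')')')   (double negation)
= Y·(X'+(W'·Z+Z·W)')   (double negation)
= Y·(X'+Z')   (distribution)
This depends on X, Y, Z, so it is not a constant.

contingent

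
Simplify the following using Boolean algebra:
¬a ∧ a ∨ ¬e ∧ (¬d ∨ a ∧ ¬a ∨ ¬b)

¬e ∧ (¬d ∨ ¬b)

¬a ∧ a ∨ ¬e ∧ (¬d ∨ a ∧ ¬a ∨ ¬b)
= ¬e ∧ (¬d ∨ a ∧ ¬a ∨ ¬b)   [complement / identity]
= ¬e ∧ (¬d ∨ ¬b)   [complement / identity]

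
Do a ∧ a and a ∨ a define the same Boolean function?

Yes

E1: a ∧ a
    = a   (idempotence)
E2: a ∨ a
    = a   (idempotence)
Both reduce to a, so they are equivalent.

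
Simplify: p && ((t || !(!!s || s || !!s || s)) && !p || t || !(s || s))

p && (t || !s)

p && ((t || !(!!s || s || !!s || s)) && !p || t || !(s || s))
= p && ((t || !(!!s || s)) && !p || t || !(s || s))   (idempotence)
= p && ((t || !(s || s)) && !p || t || !(s || s))   (double negation)
= p && (t || !(s || s))   (absorption)
= p && (t || !s)   (idempotence)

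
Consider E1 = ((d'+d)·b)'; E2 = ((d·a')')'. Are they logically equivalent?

No

E1: ((d'+d)·b)'
    = b'   — complement / identity
E2: ((d·a')')'
    = d·a'   — double negation
These differ: at a=0, b=0, d=0, E1 = 1 but E2 = 0.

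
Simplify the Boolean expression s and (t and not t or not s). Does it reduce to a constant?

False

s and (t and not t or not s)
= s and not s
= False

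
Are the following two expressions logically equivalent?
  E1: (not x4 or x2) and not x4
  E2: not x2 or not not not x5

No

E1: (not x4 or x2) and not x4
    = not x4   [absorption]
E2: not x2 or not not not x5
    = not x2 or not x5   [double negation]
These differ: at x2=0, x4=1, x5=0, E1 = 0 but E2 = 1.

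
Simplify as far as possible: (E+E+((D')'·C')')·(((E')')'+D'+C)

(E+E+((D')'·C')')·(((E')')'+D'+C)
= (E+E+D'+C)·(((E')')'+D'+C)   — De Morgan
= (E+D'+C)·(((E')')'+D'+C)   — idempotence
= (E+D'+C)·(E'+D'+C)   — double negation
= E·E'+D'+C   — distribution
= D'+C   — complement / identity

D'+C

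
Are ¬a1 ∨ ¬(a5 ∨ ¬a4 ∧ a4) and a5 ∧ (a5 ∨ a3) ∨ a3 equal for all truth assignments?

E1: ¬a1 ∨ ¬(a5 ∨ ¬a4 ∧ a4)
    = ¬a1 ∨ ¬a5   [complement / identity]
E2: a5 ∧ (a5 ∨ a3) ∨ a3
    = a5 ∨ a3   [absorption]
These differ: at a1=1, a3=0, a4=0, a5=1, E1 = 0 but E2 = 1.

No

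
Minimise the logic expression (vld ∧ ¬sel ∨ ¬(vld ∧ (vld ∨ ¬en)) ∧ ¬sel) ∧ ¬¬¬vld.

(vld ∧ ¬sel ∨ ¬(vld ∧ (vld ∨ ¬en)) ∧ ¬sel) ∧ ¬¬¬vld
= (vld ∧ ¬sel ∨ ¬vld ∧ ¬sel) ∧ ¬¬¬vld
= ¬sel ∧ ¬¬¬vld
= ¬sel ∧ ¬vld

¬sel ∧ ¬vld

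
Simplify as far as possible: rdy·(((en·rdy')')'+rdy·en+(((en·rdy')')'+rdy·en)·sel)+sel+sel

rdy·en+sel

rdy·(((en·rdy')')'+rdy·en+(((en·rdy')')'+rdy·en)·sel)+sel+sel
= rdy·(((en·rdy')')'+rdy·en+(((en·rdy')')'+rdy·en)·sel)+sel   — idempotence
= rdy·(((en·rdy')')'+rdy·en)+sel   — absorption
= rdy·(en·rdy'+rdy·en)+sel   — double negation
= rdy·en+sel   — distribution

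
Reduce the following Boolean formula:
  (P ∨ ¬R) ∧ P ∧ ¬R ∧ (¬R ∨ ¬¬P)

P ∧ ¬R

(P ∨ ¬R) ∧ P ∧ ¬R ∧ (¬R ∨ ¬¬P)
= (P ∨ ¬R) ∧ P ∧ ¬R ∧ (¬R ∨ P)   — double negation
= (P ∨ ¬R) ∧ P ∧ ¬R   — absorption
= P ∧ ¬R   — absorption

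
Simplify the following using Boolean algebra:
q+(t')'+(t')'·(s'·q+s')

q+t

q+(t')'+(t')'·(s'·q+s')
= q+(t')'+(t')'·s'   [absorption]
= q+(t')'   [absorption]
= q+t   [double negation]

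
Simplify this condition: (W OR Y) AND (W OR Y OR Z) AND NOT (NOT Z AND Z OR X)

(W OR Y) AND NOT X

(W OR Y) AND (W OR Y OR Z) AND NOT (NOT Z AND Z OR X)
= (W OR Y) AND NOT (NOT Z AND Z OR X)   [absorption]
= (W OR Y) AND NOT X   [complement / identity]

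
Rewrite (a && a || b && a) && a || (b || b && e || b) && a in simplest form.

(a && a || b && a) && a || (b || b && e || b) && a
= (a || b) && a && a || (b || b && e || b) && a   (distribution)
= (a || b) && a && a || (b || b) && a   (absorption)
= ((a || b) && a || b || b) && a   (distribution)
= (a || b || b) && a   (absorption)
= (a || b) && a   (idempotence)
= a   (absorption)

a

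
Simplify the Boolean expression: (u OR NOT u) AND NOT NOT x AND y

x AND y

(u OR NOT u) AND NOT NOT x AND y
= NOT NOT x AND y   — complement / identity
= x AND y   — double negation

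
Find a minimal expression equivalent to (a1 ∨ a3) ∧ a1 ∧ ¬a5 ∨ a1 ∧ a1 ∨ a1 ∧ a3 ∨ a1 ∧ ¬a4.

(a1 ∨ a3) ∧ a1 ∧ ¬a5 ∨ a1 ∧ a1 ∨ a1 ∧ a3 ∨ a1 ∧ ¬a4
= (a1 ∨ a3) ∧ a1 ∧ ¬a5 ∨ (a1 ∨ a3) ∧ a1 ∨ a1 ∧ ¬a4   (distribution)
= (a1 ∨ a3) ∧ a1 ∨ a1 ∧ ¬a4   (absorption)
= a1 ∨ a1 ∧ ¬a4   (absorption)
= a1   (absorption)

a1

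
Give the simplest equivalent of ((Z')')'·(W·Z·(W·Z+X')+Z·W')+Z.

Z

((Z')')'·(W·Z·(W·Z+X')+Z·W')+Z
= ((Z')')'·(W·Z+Z·W')+Z   (absorption)
= Z'·(W·Z+Z·W')+Z   (double negation)
= Z'·Z+Z   (distribution)
= Z   (complement / identity)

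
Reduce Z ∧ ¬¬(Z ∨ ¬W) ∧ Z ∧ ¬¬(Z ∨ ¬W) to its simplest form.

Z ∧ ¬¬(Z ∨ ¬W) ∧ Z ∧ ¬¬(Z ∨ ¬W)
= Z ∧ ¬¬(Z ∨ ¬W)   (idempotence)
= Z ∧ (Z ∨ ¬W)   (double negation)
= Z   (absorption)

Z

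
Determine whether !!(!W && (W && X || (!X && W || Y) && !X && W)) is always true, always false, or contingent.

!!(!W && (W && X || (!X && W || Y) && !X && W))
= !!(!W && (W && X || !X && W))   (absorption)
= !!(!W && W)   (distribution)
= !W && W   (double negation)
= false   (complement)

always false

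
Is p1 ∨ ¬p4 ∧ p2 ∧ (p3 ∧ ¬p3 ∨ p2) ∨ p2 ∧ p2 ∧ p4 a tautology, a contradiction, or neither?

neither

p1 ∨ ¬p4 ∧ p2 ∧ (p3 ∧ ¬p3 ∨ p2) ∨ p2 ∧ p2 ∧ p4
= p1 ∨ ¬p4 ∧ p2 ∧ p2 ∨ p2 ∧ p2 ∧ p4   [complement / identity]
= p1 ∨ p2 ∧ p2   [distribution]
= p1 ∨ p2   [idempotence]
This depends on p1, p2, so it is not a constant.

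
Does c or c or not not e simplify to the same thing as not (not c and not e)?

E1: c or c or not not e
    = c or c or e
    = c or e
E2: not (not c and not e)
    = c or e
Both reduce to c or e, so they are equivalent.

Yes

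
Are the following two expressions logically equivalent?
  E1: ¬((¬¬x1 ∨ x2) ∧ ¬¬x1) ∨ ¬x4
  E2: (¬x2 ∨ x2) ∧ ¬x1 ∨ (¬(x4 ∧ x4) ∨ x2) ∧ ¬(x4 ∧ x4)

E1: ¬((¬¬x1 ∨ x2) ∧ ¬¬x1) ∨ ¬x4
    = ¬¬¬x1 ∨ ¬x4   — absorption
    = ¬x1 ∨ ¬x4   — double negation
E2: (¬x2 ∨ x2) ∧ ¬x1 ∨ (¬(x4 ∧ x4) ∨ x2) ∧ ¬(x4 ∧ x4)
    = ¬x1 ∨ (¬(x4 ∧ x4) ∨ x2) ∧ ¬(x4 ∧ x4)   — complement / identity
    = ¬x1 ∨ ¬(x4 ∧ x4)   — absorption
    = ¬x1 ∨ ¬x4   — idempotence
Both reduce to ¬x1 ∨ ¬x4, so they are equivalent.

Yes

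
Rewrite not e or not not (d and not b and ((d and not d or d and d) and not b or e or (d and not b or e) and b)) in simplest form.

not e or not not (d and not b and ((d and not d or d and d) and not b or e or (d and not b or e) and b))
= not e or not not (d and not b and (d and not b or e or (d and not b or e) and b))   — distribution
= not e or not not (d and not b and (d and not b or e))   — absorption
= not e or d and not b and (d and not b or e)   — double negation
= not e or d and not b   — absorption

not e or d and not b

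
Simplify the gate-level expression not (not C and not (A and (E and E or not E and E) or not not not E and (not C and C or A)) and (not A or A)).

not (not C and not (A and (E and E or not E and E) or not not not E and (not C and C or A)) and (not A or A))
= not (not C and not (A and (E and E or not E and E) or not not not E and (not C and C or A)))   — complement / identity
= not (not C and not (A and E or not not not E and (not C and C or A)))   — distribution
= not (not C and not (A and E or not E and (not C and C or A)))   — double negation
= not (not C and not (A and E or not E and A))   — complement / identity
= C or A and E or not E and A   — De Morgan
= C or A   — distribution

C or A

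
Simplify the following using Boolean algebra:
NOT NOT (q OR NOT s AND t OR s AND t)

NOT NOT (q OR NOT s AND t OR s AND t)
= NOT NOT (q OR t)
= q OR t

q OR t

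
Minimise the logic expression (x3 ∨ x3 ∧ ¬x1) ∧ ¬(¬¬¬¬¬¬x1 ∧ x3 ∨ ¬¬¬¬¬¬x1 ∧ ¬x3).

(x3 ∨ x3 ∧ ¬x1) ∧ ¬(¬¬¬¬¬¬x1 ∧ x3 ∨ ¬¬¬¬¬¬x1 ∧ ¬x3)
= x3 ∧ ¬(¬¬¬¬¬¬x1 ∧ x3 ∨ ¬¬¬¬¬¬x1 ∧ ¬x3)   [absorption]
= x3 ∧ ¬¬¬¬¬¬¬x1   [distribution]
= x3 ∧ ¬¬¬¬¬x1   [double negation]
= x3 ∧ ¬¬¬x1   [double negation]
= x3 ∧ ¬x1   [double negation]

x3 ∧ ¬x1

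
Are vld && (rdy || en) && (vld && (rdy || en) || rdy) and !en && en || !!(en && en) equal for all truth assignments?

No

E1: vld && (rdy || en) && (vld && (rdy || en) || rdy)
    = vld && (rdy || en)   — absorption
E2: !en && en || !!(en && en)
    = !en && en || en && en   — double negation
    = en   — distribution
These differ: at en=1, rdy=1, vld=0, E1 = 0 but E2 = 1.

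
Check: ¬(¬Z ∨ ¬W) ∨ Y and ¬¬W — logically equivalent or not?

E1: ¬(¬Z ∨ ¬W) ∨ Y
    = Z ∧ W ∨ Y   [De Morgan]
E2: ¬¬W
    = W   [double negation]
These differ: at W=0, Y=1, Z=0, E1 = 1 but E2 = 0.

No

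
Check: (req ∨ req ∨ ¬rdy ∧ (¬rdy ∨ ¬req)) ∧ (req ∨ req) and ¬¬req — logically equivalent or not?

Yes

E1: (req ∨ req ∨ ¬rdy ∧ (¬rdy ∨ ¬req)) ∧ (req ∨ req)
    = (req ∨ req ∨ ¬rdy) ∧ (req ∨ req)   (absorption)
    = req ∨ req   (absorption)
    = req   (idempotence)
E2: ¬¬req
    = req   (double negation)
Both reduce to req, so they are equivalent.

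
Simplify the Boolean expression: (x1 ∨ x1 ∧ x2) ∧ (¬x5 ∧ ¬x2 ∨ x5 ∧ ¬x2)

(x1 ∨ x1 ∧ x2) ∧ (¬x5 ∧ ¬x2 ∨ x5 ∧ ¬x2)
= (x1 ∨ x1 ∧ x2) ∧ ¬x2
= x1 ∧ ¬x2

x1 ∧ ¬x2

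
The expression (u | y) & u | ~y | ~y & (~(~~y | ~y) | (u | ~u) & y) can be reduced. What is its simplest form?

u | ~y

(u | y) & u | ~y | ~y & (~(~~y | ~y) | (u | ~u) & y)
= (u | y) & u | ~y | ~y & (~(~~y | ~y) | y)   [complement / identity]
= u | ~y | ~y & (~(~~y | ~y) | y)   [absorption]
= u | ~y | ~y & (~y & y | y)   [De Morgan]
= u | ~y | ~y & y   [complement / identity]
= u | ~y   [complement / identity]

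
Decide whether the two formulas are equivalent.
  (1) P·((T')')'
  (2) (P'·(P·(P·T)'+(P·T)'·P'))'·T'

Yes

E1: P·((T')')'
    = P·T'   [double negation]
E2: (P'·(P·(P·T)'+(P·T)'·P'))'·T'
    = (P'·(P·T)')'·T'   [distribution]
    = (P+P·T)·T'   [De Morgan]
    = P·T'   [absorption]
Both reduce to P·T', so they are equivalent.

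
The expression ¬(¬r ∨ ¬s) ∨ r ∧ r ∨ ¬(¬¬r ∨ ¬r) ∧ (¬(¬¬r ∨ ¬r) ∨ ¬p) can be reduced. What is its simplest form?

r

¬(¬r ∨ ¬s) ∨ r ∧ r ∨ ¬(¬¬r ∨ ¬r) ∧ (¬(¬¬r ∨ ¬r) ∨ ¬p)
= ¬(¬r ∨ ¬s) ∨ r ∧ r ∨ ¬(¬¬r ∨ ¬r)
= r ∧ s ∨ r ∧ r ∨ ¬(¬¬r ∨ ¬r)
= r ∧ s ∨ r ∧ r ∨ ¬r ∧ r
= r ∧ s ∨ r
= r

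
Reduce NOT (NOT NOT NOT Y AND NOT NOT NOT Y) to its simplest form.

Y

NOT (NOT NOT NOT Y AND NOT NOT NOT Y)
= NOT NOT NOT NOT Y   (idempotence)
= NOT NOT Y   (double negation)
= Y   (double negation)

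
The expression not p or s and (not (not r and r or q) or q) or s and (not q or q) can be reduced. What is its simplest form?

not p or s and (not (not r and r or q) or q) or s and (not q or q)
= not p or s and (not q or q) or s and (not q or q)   — complement / identity
= not p or s and (not q or q)   — idempotence
= not p or s   — complement / identity

not p or s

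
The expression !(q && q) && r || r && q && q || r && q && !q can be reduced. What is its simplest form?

r

!(q && q) && r || r && q && q || r && q && !q
= !(q && q) && r || r && q   — distribution
= !q && r || r && q   — idempotence
= r   — distribution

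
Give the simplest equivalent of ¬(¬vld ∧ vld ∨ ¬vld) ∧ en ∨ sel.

¬(¬vld ∧ vld ∨ ¬vld) ∧ en ∨ sel
= ¬¬vld ∧ en ∨ sel
= vld ∧ en ∨ sel

vld ∧ en ∨ sel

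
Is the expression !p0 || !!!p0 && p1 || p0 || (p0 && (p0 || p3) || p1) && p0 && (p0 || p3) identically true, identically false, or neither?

!p0 || !!!p0 && p1 || p0 || (p0 && (p0 || p3) || p1) && p0 && (p0 || p3)
= !p0 || !!!p0 && p1 || p0 || p0 && (p0 || p3)   (absorption)
= !p0 || !p0 && p1 || p0 || p0 && (p0 || p3)   (double negation)
= !p0 || !p0 && p1 || p0 || p0   (absorption)
= !p0 || p0 || p0   (absorption)
= !p0 || p0   (idempotence)
= true   (complement)

identically true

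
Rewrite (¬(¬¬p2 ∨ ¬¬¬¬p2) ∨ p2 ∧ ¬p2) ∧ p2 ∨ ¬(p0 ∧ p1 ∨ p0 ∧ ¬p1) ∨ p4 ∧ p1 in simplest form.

(¬(¬¬p2 ∨ ¬¬¬¬p2) ∨ p2 ∧ ¬p2) ∧ p2 ∨ ¬(p0 ∧ p1 ∨ p0 ∧ ¬p1) ∨ p4 ∧ p1
= (¬(¬¬p2 ∨ ¬¬¬¬p2) ∨ p2 ∧ ¬p2) ∧ p2 ∨ ¬p0 ∨ p4 ∧ p1   (distribution)
= (¬(¬¬p2 ∨ ¬¬p2) ∨ p2 ∧ ¬p2) ∧ p2 ∨ ¬p0 ∨ p4 ∧ p1   (double negation)
= (¬p2 ∧ ¬p2 ∨ p2 ∧ ¬p2) ∧ p2 ∨ ¬p0 ∨ p4 ∧ p1   (De Morgan)
= ¬p2 ∧ p2 ∨ ¬p0 ∨ p4 ∧ p1   (distribution)
= ¬p0 ∨ p4 ∧ p1   (complement / identity)

¬p0 ∨ p4 ∧ p1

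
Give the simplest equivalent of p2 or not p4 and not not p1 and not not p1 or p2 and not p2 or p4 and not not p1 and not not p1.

p2 or p1

p2 or not p4 and not not p1 and not not p1 or p2 and not p2 or p4 and not not p1 and not not p1
= p2 or not p4 and not not p1 and not not p1 or p4 and not not p1 and not not p1   [complement / identity]
= p2 or not not p1 and not not p1   [distribution]
= p2 or not not p1   [idempotence]
= p2 or p1   [double negation]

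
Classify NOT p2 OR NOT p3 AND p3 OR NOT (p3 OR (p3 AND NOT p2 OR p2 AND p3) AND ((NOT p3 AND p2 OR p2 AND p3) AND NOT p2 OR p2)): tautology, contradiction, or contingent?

contingent

NOT p2 OR NOT p3 AND p3 OR NOT (p3 OR (p3 AND NOT p2 OR p2 AND p3) AND ((NOT p3 AND p2 OR p2 AND p3) AND NOT p2 OR p2))
= NOT p2 OR NOT p3 AND p3 OR NOT (p3 OR p3 AND ((NOT p3 AND p2 OR p2 AND p3) AND NOT p2 OR p2))
= NOT p2 OR NOT p3 AND p3 OR NOT (p3 OR p3 AND (p2 AND NOT p2 OR p2))
= NOT p2 OR NOT p3 AND p3 OR NOT (p3 OR p3 AND p2)
= NOT p2 OR NOT (p3 OR p3 AND p2)
= NOT p2 OR NOT p3
This depends on p2, p3, so it is not a constant.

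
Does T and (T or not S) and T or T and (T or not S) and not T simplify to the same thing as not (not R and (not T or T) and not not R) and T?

Yes

E1: T and (T or not S) and T or T and (T or not S) and not T
    = T and (T or not S)   [distribution]
    = T   [absorption]
E2: not (not R and (not T or T) and not not R) and T
    = not (not R and not not R) and T   [complement / identity]
    = (R or not R) and T   [De Morgan]
    = T   [complement / identity]
Both reduce to T, so they are equivalent.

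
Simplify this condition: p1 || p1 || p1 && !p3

p1

p1 || p1 || p1 && !p3
= p1 || p1   — absorption
= p1   — idempotence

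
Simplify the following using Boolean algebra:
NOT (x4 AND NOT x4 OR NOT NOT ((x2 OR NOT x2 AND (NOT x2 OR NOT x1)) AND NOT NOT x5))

NOT x5

NOT (x4 AND NOT x4 OR NOT NOT ((x2 OR NOT x2 AND (NOT x2 OR NOT x1)) AND NOT NOT x5))
= NOT NOT NOT ((x2 OR NOT x2 AND (NOT x2 OR NOT x1)) AND NOT NOT x5)   — complement / identity
= NOT NOT NOT ((x2 OR NOT x2) AND NOT NOT x5)   — absorption
= NOT ((x2 OR NOT x2) AND NOT NOT x5)   — double negation
= NOT NOT NOT x5   — complement / identity
= NOT x5   — double negation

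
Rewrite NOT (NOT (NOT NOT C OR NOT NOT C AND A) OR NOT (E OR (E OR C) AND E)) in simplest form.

NOT (NOT (NOT NOT C OR NOT NOT C AND A) OR NOT (E OR (E OR C) AND E))
= NOT (NOT NOT NOT C OR NOT (E OR (E OR C) AND E))   — absorption
= NOT (NOT C OR NOT (E OR (E OR C) AND E))   — double negation
= NOT (NOT C OR NOT (E OR E))   — absorption
= C AND (E OR E)   — De Morgan
= C AND E   — idempotence

C AND E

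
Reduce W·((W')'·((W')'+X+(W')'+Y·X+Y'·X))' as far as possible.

W·((W')'·((W')'+X+(W')'+Y·X+Y'·X))'
= W·((W')'·((W')'+X+(W')'+X))'   (distribution)
= W·((W')'·((W')'+X))'   (idempotence)
= W·((W')')'   (absorption)
= W·W'   (double negation)
= 0   (complement)

0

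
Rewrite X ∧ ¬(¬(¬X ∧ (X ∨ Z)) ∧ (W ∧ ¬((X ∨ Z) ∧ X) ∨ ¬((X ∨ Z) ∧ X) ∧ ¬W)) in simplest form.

X ∧ ¬(¬(¬X ∧ (X ∨ Z)) ∧ (W ∧ ¬((X ∨ Z) ∧ X) ∨ ¬((X ∨ Z) ∧ X) ∧ ¬W))
= X ∧ ¬(¬(¬X ∧ (X ∨ Z)) ∧ ¬((X ∨ Z) ∧ X))   (distribution)
= X ∧ (¬X ∧ (X ∨ Z) ∨ (X ∨ Z) ∧ X)   (De Morgan)
= X ∧ (X ∨ Z)   (distribution)
= X   (absorption)

X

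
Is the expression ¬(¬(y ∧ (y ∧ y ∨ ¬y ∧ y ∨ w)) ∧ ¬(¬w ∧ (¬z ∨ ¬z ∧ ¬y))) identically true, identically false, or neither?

neither

¬(¬(y ∧ (y ∧ y ∨ ¬y ∧ y ∨ w)) ∧ ¬(¬w ∧ (¬z ∨ ¬z ∧ ¬y)))
= ¬(¬(y ∧ (y ∧ y ∨ ¬y ∧ y ∨ w)) ∧ ¬(¬w ∧ ¬z))   [absorption]
= ¬(¬(y ∧ (y ∨ w)) ∧ ¬(¬w ∧ ¬z))   [distribution]
= y ∧ (y ∨ w) ∨ ¬w ∧ ¬z   [De Morgan]
= y ∨ ¬w ∧ ¬z   [absorption]
This depends on w, y, z, so it is not a constant.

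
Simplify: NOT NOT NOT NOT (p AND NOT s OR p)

p

NOT NOT NOT NOT (p AND NOT s OR p)
= NOT NOT NOT NOT p   [absorption]
= NOT NOT p   [double negation]
= p   [double negation]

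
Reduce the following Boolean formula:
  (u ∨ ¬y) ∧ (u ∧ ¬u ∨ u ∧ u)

u

(u ∨ ¬y) ∧ (u ∧ ¬u ∨ u ∧ u)
= (u ∨ ¬y) ∧ u   (distribution)
= u   (absorption)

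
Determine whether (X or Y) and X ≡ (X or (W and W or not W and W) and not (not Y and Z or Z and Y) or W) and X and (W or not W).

Yes

E1: (X or Y) and X
    = X   [absorption]
E2: (X or (W and W or not W and W) and not (not Y and Z or Z and Y) or W) and X and (W or not W)
    = (X or (W and W or not W and W) and not Z or W) and X and (W or not W)   [distribution]
    = (X or W and not Z or W) and X and (W or not W)   [distribution]
    = (X or W) and X and (W or not W)   [absorption]
    = (X or W) and X   [complement / identity]
    = X   [absorption]
Both reduce to X, so they are equivalent.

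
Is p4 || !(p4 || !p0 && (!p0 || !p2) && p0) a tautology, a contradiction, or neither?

p4 || !(p4 || !p0 && (!p0 || !p2) && p0)
= p4 || !(p4 || !p0 && p0)
= p4 || !p4
= true

tautology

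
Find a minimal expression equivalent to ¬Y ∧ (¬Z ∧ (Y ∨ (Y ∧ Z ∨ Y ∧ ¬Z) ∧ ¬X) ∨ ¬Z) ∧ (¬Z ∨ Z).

¬Y ∧ ¬Z

¬Y ∧ (¬Z ∧ (Y ∨ (Y ∧ Z ∨ Y ∧ ¬Z) ∧ ¬X) ∨ ¬Z) ∧ (¬Z ∨ Z)
= ¬Y ∧ (¬Z ∧ (Y ∨ Y ∧ ¬X) ∨ ¬Z) ∧ (¬Z ∨ Z)
= ¬Y ∧ (¬Z ∧ (Y ∨ Y ∧ ¬X) ∨ ¬Z)
= ¬Y ∧ (¬Z ∧ Y ∨ ¬Z)
= ¬Y ∧ ¬Z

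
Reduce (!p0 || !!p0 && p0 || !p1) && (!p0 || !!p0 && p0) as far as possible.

true

(!p0 || !!p0 && p0 || !p1) && (!p0 || !!p0 && p0)
= !p0 || !!p0 && p0   [absorption]
= !p0 || p0 && p0   [double negation]
= !p0 || p0   [idempotence]
= true   [complement]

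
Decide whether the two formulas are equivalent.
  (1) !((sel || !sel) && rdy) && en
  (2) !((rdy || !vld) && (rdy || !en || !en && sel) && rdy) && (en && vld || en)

Yes

E1: !((sel || !sel) && rdy) && en
    = !rdy && en   — complement / identity
E2: !((rdy || !vld) && (rdy || !en || !en && sel) && rdy) && (en && vld || en)
    = !((rdy || !vld) && (rdy || !en) && rdy) && (en && vld || en)   — absorption
    = !((rdy || !vld) && rdy) && (en && vld || en)   — absorption
    = !((rdy || !vld) && rdy) && en   — absorption
    = !rdy && en   — absorption
Both reduce to !rdy && en, so they are equivalent.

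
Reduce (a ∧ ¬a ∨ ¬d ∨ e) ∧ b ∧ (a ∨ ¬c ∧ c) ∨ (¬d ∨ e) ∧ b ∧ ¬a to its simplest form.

(a ∧ ¬a ∨ ¬d ∨ e) ∧ b ∧ (a ∨ ¬c ∧ c) ∨ (¬d ∨ e) ∧ b ∧ ¬a
= (a ∧ ¬a ∨ ¬d ∨ e) ∧ b ∧ a ∨ (¬d ∨ e) ∧ b ∧ ¬a   (complement / identity)
= (¬d ∨ e) ∧ b ∧ a ∨ (¬d ∨ e) ∧ b ∧ ¬a   (complement / identity)
= (¬d ∨ e) ∧ b   (distribution)

(¬d ∨ e) ∧ b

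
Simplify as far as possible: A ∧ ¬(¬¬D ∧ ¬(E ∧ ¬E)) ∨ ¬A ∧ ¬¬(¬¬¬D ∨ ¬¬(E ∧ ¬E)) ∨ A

¬D ∨ A

A ∧ ¬(¬¬D ∧ ¬(E ∧ ¬E)) ∨ ¬A ∧ ¬¬(¬¬¬D ∨ ¬¬(E ∧ ¬E)) ∨ A
= A ∧ ¬(¬¬D ∧ ¬(E ∧ ¬E)) ∨ ¬A ∧ ¬(¬¬D ∧ ¬(E ∧ ¬E)) ∨ A   — De Morgan
= ¬(¬¬D ∧ ¬(E ∧ ¬E)) ∨ A   — distribution
= ¬D ∨ E ∧ ¬E ∨ A   — De Morgan
= ¬D ∨ A   — complement / identity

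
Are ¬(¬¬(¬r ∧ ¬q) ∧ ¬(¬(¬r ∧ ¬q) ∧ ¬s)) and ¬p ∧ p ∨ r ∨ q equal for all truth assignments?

E1: ¬(¬¬(¬r ∧ ¬q) ∧ ¬(¬(¬r ∧ ¬q) ∧ ¬s))
    = ¬(¬r ∧ ¬q) ∨ ¬(¬r ∧ ¬q) ∧ ¬s
    = ¬(¬r ∧ ¬q)
    = r ∨ q
E2: ¬p ∧ p ∨ r ∨ q
    = r ∨ q
Both reduce to r ∨ q, so they are equivalent.

Yes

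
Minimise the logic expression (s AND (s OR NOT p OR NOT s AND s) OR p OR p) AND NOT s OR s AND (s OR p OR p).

(s AND (s OR NOT p OR NOT s AND s) OR p OR p) AND NOT s OR s AND (s OR p OR p)
= (s AND (s OR NOT p) OR p OR p) AND NOT s OR s AND (s OR p OR p)   [complement / identity]
= (s OR p OR p) AND NOT s OR s AND (s OR p OR p)   [absorption]
= s OR p OR p   [distribution]
= s OR p   [idempotence]

s OR p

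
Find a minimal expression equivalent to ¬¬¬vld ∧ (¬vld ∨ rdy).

¬vld

¬¬¬vld ∧ (¬vld ∨ rdy)
= ¬vld ∧ (¬vld ∨ rdy)   (double negation)
= ¬vld   (absorption)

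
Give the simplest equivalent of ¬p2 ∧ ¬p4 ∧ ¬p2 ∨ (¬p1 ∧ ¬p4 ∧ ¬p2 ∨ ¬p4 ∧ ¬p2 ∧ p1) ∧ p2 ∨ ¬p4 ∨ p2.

¬p4 ∨ p2

¬p2 ∧ ¬p4 ∧ ¬p2 ∨ (¬p1 ∧ ¬p4 ∧ ¬p2 ∨ ¬p4 ∧ ¬p2 ∧ p1) ∧ p2 ∨ ¬p4 ∨ p2
= ¬p2 ∧ ¬p4 ∧ ¬p2 ∨ ¬p4 ∧ ¬p2 ∧ p2 ∨ ¬p4 ∨ p2   (distribution)
= ¬p4 ∧ ¬p2 ∨ ¬p4 ∨ p2   (distribution)
= ¬p4 ∨ p2   (absorption)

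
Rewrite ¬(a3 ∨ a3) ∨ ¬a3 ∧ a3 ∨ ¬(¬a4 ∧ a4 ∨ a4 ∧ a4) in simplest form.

¬(a3 ∨ a3) ∨ ¬a3 ∧ a3 ∨ ¬(¬a4 ∧ a4 ∨ a4 ∧ a4)
= ¬a3 ∨ ¬a3 ∧ a3 ∨ ¬(¬a4 ∧ a4 ∨ a4 ∧ a4)   (idempotence)
= ¬a3 ∨ ¬(¬a4 ∧ a4 ∨ a4 ∧ a4)   (complement / identity)
= ¬a3 ∨ ¬a4   (distribution)

¬a3 ∨ ¬a4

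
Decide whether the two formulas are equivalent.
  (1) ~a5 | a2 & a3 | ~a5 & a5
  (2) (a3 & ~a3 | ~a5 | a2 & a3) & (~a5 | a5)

E1: ~a5 | a2 & a3 | ~a5 & a5
    = ~a5 | a2 & a3
E2: (a3 & ~a3 | ~a5 | a2 & a3) & (~a5 | a5)
    = a3 & ~a3 | ~a5 | a2 & a3
    = ~a5 | a2 & a3
Both reduce to ~a5 | a2 & a3, so they are equivalent.

Yes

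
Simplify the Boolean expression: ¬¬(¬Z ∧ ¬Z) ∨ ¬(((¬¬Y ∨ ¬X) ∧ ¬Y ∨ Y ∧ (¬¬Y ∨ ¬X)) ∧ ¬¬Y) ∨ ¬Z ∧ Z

¬Z ∨ ¬Y

¬¬(¬Z ∧ ¬Z) ∨ ¬(((¬¬Y ∨ ¬X) ∧ ¬Y ∨ Y ∧ (¬¬Y ∨ ¬X)) ∧ ¬¬Y) ∨ ¬Z ∧ Z
= ¬¬(¬Z ∧ ¬Z) ∨ ¬((¬¬Y ∨ ¬X) ∧ ¬¬Y) ∨ ¬Z ∧ Z   (distribution)
= ¬¬(¬Z ∧ ¬Z) ∨ ¬¬¬Y ∨ ¬Z ∧ Z   (absorption)
= ¬Z ∧ ¬Z ∨ ¬¬¬Y ∨ ¬Z ∧ Z   (double negation)
= ¬Z ∨ ¬¬¬Y ∨ ¬Z ∧ Z   (idempotence)
= ¬Z ∨ ¬¬¬Y   (complement / identity)
= ¬Z ∨ ¬Y   (double negation)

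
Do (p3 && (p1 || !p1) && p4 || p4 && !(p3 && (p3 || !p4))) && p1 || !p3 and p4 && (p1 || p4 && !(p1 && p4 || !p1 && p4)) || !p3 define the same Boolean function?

E1: (p3 && (p1 || !p1) && p4 || p4 && !(p3 && (p3 || !p4))) && p1 || !p3
    = (p3 && (p1 || !p1) && p4 || p4 && !p3) && p1 || !p3   (absorption)
    = (p3 && p4 || p4 && !p3) && p1 || !p3   (complement / identity)
    = p4 && p1 || !p3   (distribution)
E2: p4 && (p1 || p4 && !(p1 && p4 || !p1 && p4)) || !p3
    = p4 && (p1 || p4 && !p4) || !p3   (distribution)
    = p4 && p1 || !p3   (complement / identity)
Both reduce to p4 && p1 || !p3, so they are equivalent.

Yes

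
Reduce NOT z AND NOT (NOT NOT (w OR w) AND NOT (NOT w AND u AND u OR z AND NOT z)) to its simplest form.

NOT z AND NOT (NOT NOT (w OR w) AND NOT (NOT w AND u AND u OR z AND NOT z))
= NOT z AND NOT (NOT NOT (w OR w) AND NOT (NOT w AND u OR z AND NOT z))   — idempotence
= NOT z AND NOT (NOT NOT (w OR w) AND NOT (NOT w AND u))   — complement / identity
= NOT z AND (NOT (w OR w) OR NOT w AND u)   — De Morgan
= NOT z AND (NOT w OR NOT w AND u)   — idempotence
= NOT z AND NOT w   — absorption

NOT z AND NOT w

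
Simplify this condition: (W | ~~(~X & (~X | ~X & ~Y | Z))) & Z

(W | ~X) & Z

(W | ~~(~X & (~X | ~X & ~Y | Z))) & Z
= (W | ~X & (~X | ~X & ~Y | Z)) & Z
= (W | ~X & (~X | Z)) & Z
= (W | ~X) & Z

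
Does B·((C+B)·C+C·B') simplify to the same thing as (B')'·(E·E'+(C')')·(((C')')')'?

E1: B·((C+B)·C+C·B')
    = B·(C+C·B')   — absorption
    = B·C   — absorption
E2: (B')'·(E·E'+(C')')·(((C')')')'
    = (B')'·(C')'·(((C')')')'   — complement / identity
    = (B')'·(C')'·(C')'   — double negation
    = (B')'·(C')'   — idempotence
    = B·(C')'   — double negation
    = B·C   — double negation
Both reduce to B·C, so they are equivalent.

Yes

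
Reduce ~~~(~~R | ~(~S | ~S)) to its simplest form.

~~~(~~R | ~(~S | ~S))
= ~~~(~~R | ~~S)   (idempotence)
= ~~(~R & ~S)   (De Morgan)
= ~R & ~S   (double negation)

~R & ~S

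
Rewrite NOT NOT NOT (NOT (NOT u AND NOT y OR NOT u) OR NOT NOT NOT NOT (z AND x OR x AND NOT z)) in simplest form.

NOT u AND NOT x

NOT NOT NOT (NOT (NOT u AND NOT y OR NOT u) OR NOT NOT NOT NOT (z AND x OR x AND NOT z))
= NOT NOT NOT (NOT NOT u OR NOT NOT NOT NOT (z AND x OR x AND NOT z))   [absorption]
= NOT NOT NOT (NOT NOT u OR NOT NOT (z AND x OR x AND NOT z))   [double negation]
= NOT (NOT NOT u OR NOT NOT (z AND x OR x AND NOT z))   [double negation]
= NOT (NOT NOT u OR NOT NOT x)   [distribution]
= NOT u AND NOT x   [De Morgan]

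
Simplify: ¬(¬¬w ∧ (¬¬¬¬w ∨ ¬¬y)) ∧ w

¬(¬¬w ∧ (¬¬¬¬w ∨ ¬¬y)) ∧ w
= ¬(¬¬w ∧ (¬¬¬¬w ∨ y)) ∧ w   [double negation]
= ¬(¬¬w ∧ (¬¬w ∨ y)) ∧ w   [double negation]
= ¬¬¬w ∧ w   [absorption]
= ¬w ∧ w   [double negation]
= False   [complement]

False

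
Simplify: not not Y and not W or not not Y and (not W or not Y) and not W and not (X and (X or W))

not not Y and not W or not not Y and (not W or not Y) and not W and not (X and (X or W))
= not not Y and not W or not not Y and (not W or not Y) and not W and not X
= not not Y and not W or not not Y and not W and not X
= not not Y and not W
= Y and not W

Y and not W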